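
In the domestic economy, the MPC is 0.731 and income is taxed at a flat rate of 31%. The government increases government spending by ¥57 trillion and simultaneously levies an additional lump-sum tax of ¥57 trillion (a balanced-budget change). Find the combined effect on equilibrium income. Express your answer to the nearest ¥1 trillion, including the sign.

+¥31 trillion

Expenditure multiplier = 1/(1 − c(1−t)) = 1/(1 − 0.731×0.69) = 1/0.49561 ≈ 2.018.
ΔG contributes k·ΔG = (+¥57 trillion) / 0.49561 ≈ +¥115 trillion.
ΔT of +¥57 trillion changes first-round spending by −c·ΔT = −¥41.667 trillion, contributing k·(−c·ΔT) = (−¥41.667 trillion) / 0.49561 ≈ −¥84.1 trillion.
Net ΔY = k(ΔG − c·ΔT) = (+¥15.333 trillion) / 0.49561 ≈ +¥31 trillion.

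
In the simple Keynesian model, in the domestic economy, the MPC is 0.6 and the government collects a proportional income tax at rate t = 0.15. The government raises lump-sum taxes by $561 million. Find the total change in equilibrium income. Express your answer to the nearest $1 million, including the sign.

−$687 million

A lump-sum tax change of +$561 million shifts disposable income by −$561 million; first-round consumption changes by −c × ΔT = −0.6 × (+$561 million) = −$336.6 million.
Expenditure multiplier = 1/(1 − c(1−t)) = 1/(1 − 0.6×0.85) = 1/0.49 ≈ 2.041.
The tax multiplier is −c × k ≈ −1.224, so ΔY = k × (−c·ΔT) = (−$336.6 million) / 0.49 ≈ −$687 million.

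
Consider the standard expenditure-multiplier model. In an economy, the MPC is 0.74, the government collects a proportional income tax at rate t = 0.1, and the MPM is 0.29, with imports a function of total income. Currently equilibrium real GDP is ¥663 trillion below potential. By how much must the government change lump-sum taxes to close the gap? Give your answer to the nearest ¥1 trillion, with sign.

−¥559 trillion

Spending multiplier = 1/(1 − c(1−t) + m) = 1/(1 − 0.74×0.9 + 0.29) = 1/0.624 ≈ 1.603.
Tax multiplier = −c·k = −0.74/0.624 ≈ −1.186. Need ΔY = +¥663 trillion, so ΔT = ΔY/(−c·k) = −(+¥663 trillion) × 0.624 / 0.74 ≈ −¥559 trillion.
The government should cut lump-sum taxes by ¥559 trillion.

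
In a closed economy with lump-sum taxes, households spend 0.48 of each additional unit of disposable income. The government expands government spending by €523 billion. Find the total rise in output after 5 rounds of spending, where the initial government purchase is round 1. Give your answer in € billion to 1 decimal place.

Round 1 adds ΔG = €523 billion; each later round is MPC = 0.48 times the previous.
After 5 rounds: 523 + 251.04 + 120.4992 + 57.839616 + 27.76301568 = ΔG·(1 − c^5)/(1 − c) = 523 × (1 − 0.0254803968)/0.52 ≈ €980.1 billion.

€980.1 billion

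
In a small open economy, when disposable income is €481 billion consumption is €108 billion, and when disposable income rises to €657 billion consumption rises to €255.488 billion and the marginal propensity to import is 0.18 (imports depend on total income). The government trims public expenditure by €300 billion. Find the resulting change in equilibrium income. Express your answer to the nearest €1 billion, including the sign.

MPC = ΔC/ΔYd = (255.488 − 108)/(657 − 481) = 147.488/176 = 0.838.
Expenditure multiplier = 1/(1 − c + m) = 1/(1 − 0.838 + 0.18) = 1/0.342 ≈ 2.924.
ΔY = k × ΔG = (−€300 billion) / 0.342 ≈ −€877 billion.

−€877 billion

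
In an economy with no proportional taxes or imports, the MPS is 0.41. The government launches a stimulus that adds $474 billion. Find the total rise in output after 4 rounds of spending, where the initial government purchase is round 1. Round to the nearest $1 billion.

$1,016 billion

MPC = 1 − MPS = 1 − 0.41 = 0.59.
Round 1 adds ΔG = $474 billion; each later round is MPC = 0.59 times the previous.
After 4 rounds: 474 + 279.66 + 164.9994 + 97.349646 = ΔG·(1 − c^4)/(1 − c) = 474 × (1 − 0.12117361)/0.41 ≈ $1,016 billion.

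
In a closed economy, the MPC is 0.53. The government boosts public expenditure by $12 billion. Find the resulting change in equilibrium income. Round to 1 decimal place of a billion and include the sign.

+$25.5 billion

Government-spending multiplier = 1/(1 − MPC) = 1/(1 − 0.53) = 1/0.47 ≈ 2.128.
ΔY = k × ΔG = (+$12 billion) / 0.47 ≈ +$25.5 billion.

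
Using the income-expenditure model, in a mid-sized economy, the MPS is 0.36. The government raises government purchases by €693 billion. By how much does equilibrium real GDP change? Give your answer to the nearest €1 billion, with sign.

+€1,925 billion

MPC = 1 − MPS = 1 − 0.36 = 0.64.
Government-spending multiplier = 1/(1 − MPC) = 1/(1 − 0.64) = 1/0.36 ≈ 2.778.
ΔY = k × ΔG = (+€693 billion) / 0.36 = +€1,925 billion.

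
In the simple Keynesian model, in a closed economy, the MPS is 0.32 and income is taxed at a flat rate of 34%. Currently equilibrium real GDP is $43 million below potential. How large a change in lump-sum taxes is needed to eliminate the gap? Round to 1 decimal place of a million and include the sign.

MPC = 1 − MPS = 1 − 0.32 = 0.68.
Spending multiplier = 1/(1 − c(1−t)) = 1/(1 − 0.68×0.66) = 1/0.5512 ≈ 1.814.
Tax multiplier = −c·k = −0.68/0.5512 ≈ −1.234. Need ΔY = +$43 million, so ΔT = ΔY/(−c·k) = −(+$43 million) × 0.5512 / 0.68 ≈ −$34.9 million.
The government should cut lump-sum taxes by $34.9 million.

−$34.9 million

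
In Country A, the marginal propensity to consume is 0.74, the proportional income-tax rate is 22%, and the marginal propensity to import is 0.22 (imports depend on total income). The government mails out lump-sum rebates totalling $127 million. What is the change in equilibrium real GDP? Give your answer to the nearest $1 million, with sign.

A lump-sum tax change of −$127 million shifts disposable income by +$127 million; first-round consumption changes by −c × ΔT = −0.74 × (−$127 million) = +$93.98 million.
Expenditure multiplier = 1/(1 − c(1−t) + m) = 1/(1 − 0.74×0.78 + 0.22) = 1/0.6428 ≈ 1.556.
The tax multiplier is −c × k ≈ −1.151, so ΔY = k × (−c·ΔT) = (+$93.98 million) / 0.6428 ≈ +$146 million.

+$146 million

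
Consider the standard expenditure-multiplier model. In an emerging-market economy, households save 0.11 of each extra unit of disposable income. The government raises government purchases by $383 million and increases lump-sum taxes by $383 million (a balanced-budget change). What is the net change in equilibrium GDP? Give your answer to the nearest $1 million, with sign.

+$383 million

MPC = 1 − MPS = 1 − 0.11 = 0.89.
Expenditure multiplier = 1/(1 − MPC) = 1/(1 − 0.89) = 1/0.11 ≈ 9.091.
ΔG contributes k·ΔG = (+$383 million) / 0.11 ≈ +$3,481.8 million.
ΔT of +$383 million changes first-round spending by −c·ΔT = −$340.87 million, contributing k·(−c·ΔT) = (−$340.87 million) / 0.11 ≈ −$3,098.8 million.
With ΔG = ΔT and no other leakages, the balanced-budget multiplier is 1, so ΔY = ΔG = +$383 million.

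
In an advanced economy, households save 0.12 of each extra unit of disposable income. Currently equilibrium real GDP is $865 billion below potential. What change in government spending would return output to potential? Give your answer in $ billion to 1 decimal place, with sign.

MPC = 1 − MPS = 1 − 0.12 = 0.88.
Spending multiplier = 1/(1 − MPC) = 1/(1 − 0.88) = 1/0.12 ≈ 8.333.
Need ΔY = +$865 billion, so ΔG = ΔY/k = (+$865 billion) × 0.12 = +$103.8 billion.
The government should increase government spending by $103.8 billion.

+$103.8 billion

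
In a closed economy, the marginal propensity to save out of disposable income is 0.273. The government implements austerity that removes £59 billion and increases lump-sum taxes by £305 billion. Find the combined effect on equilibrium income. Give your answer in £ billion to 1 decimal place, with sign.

MPC = 1 − MPS = 1 − 0.273 = 0.727.
Expenditure multiplier = 1/(1 − MPC) = 1/(1 − 0.727) = 1/0.273 ≈ 3.663.
ΔG contributes k·ΔG = (−£59 billion) / 0.273 ≈ −£216.1 billion.
ΔT of +£305 billion changes first-round spending by −c·ΔT = −£221.735 billion, contributing k·(−c·ΔT) = (−£221.735 billion) / 0.273 ≈ −£812.2 billion.
Net ΔY = k(ΔG − c·ΔT) = (−£280.735 billion) / 0.273 ≈ −£1,028.3 billion.

−£1,028.3 billion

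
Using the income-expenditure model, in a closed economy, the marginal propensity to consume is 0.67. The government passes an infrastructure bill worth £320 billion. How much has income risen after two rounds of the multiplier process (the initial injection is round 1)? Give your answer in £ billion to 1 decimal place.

Round 1 adds ΔG = £320 billion; each later round is MPC = 0.67 times the previous.
After 2 rounds: 320 + 214.4 = ΔG·(1 − c^2)/(1 − c) = 320 × (1 − 0.4489)/0.33 = £534.4 billion.

£534.4 billion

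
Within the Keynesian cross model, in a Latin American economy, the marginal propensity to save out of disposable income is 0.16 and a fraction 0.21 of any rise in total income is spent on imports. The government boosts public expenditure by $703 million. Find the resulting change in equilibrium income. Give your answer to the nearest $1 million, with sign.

MPC = 1 − MPS = 1 − 0.16 = 0.84.
Expenditure multiplier = 1/(1 − c + m) = 1/(1 − 0.84 + 0.21) = 1/0.37 ≈ 2.703.
ΔY = k × ΔG = (+$703 million) / 0.37 = +$1,900 million.

+$1,900 million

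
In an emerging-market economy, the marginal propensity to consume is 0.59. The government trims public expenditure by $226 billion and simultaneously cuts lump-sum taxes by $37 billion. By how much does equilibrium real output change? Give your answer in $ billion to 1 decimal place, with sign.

−$498.0 billion

Expenditure multiplier = 1/(1 − MPC) = 1/(1 − 0.59) = 1/0.41 ≈ 2.439.
ΔG contributes k·ΔG = (−$226 billion) / 0.41 ≈ −$551.2 billion.
ΔT of −$37 billion changes first-round spending by −c·ΔT = +$21.83 billion, contributing k·(−c·ΔT) = (+$21.83 billion) / 0.41 ≈ +$53.2 billion.
Net ΔY = k(ΔG − c·ΔT) = (−$204.17 billion) / 0.41 ≈ −$498 billion.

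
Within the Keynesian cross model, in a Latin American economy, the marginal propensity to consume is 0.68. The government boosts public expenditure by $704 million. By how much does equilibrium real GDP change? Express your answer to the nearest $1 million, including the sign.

Spending multiplier = 1/(1 − MPC) = 1/(1 − 0.68) = 1/0.32 = 3.125.
ΔY = k × ΔG = (+$704 million) / 0.32 = +$2,200 million.

+$2,200 million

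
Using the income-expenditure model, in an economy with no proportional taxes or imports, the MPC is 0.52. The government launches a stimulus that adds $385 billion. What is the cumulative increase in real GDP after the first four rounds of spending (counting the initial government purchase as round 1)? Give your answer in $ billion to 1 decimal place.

$743.4 billion

Round 1 adds ΔG = $385 billion; each later round is MPC = 0.52 times the previous.
After 4 rounds: 385 + 200.2 + 104.104 + 54.13408 = ΔG·(1 − c^4)/(1 − c) = 385 × (1 − 0.07311616)/0.48 ≈ $743.4 billion.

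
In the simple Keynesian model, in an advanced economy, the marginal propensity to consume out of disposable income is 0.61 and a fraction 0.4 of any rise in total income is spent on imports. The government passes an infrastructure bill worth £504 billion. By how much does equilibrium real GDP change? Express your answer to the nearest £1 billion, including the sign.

Expenditure multiplier = 1/(1 − c + m) = 1/(1 − 0.61 + 0.4) = 1/0.79 ≈ 1.266.
ΔY = k × ΔG = (+£504 billion) / 0.79 ≈ +£638 billion.

+£638 billion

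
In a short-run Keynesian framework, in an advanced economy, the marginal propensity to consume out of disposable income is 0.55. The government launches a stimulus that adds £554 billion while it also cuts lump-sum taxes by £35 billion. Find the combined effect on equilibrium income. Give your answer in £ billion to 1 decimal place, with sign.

Expenditure multiplier = 1/(1 − MPC) = 1/(1 − 0.55) = 1/0.45 ≈ 2.222.
ΔG contributes k·ΔG = (+£554 billion) / 0.45 ≈ +£1,231.1 billion.
ΔT of −£35 billion changes first-round spending by −c·ΔT = +£19.25 billion, contributing k·(−c·ΔT) = (+£19.25 billion) / 0.45 ≈ +£42.8 billion.
Net ΔY = k(ΔG − c·ΔT) = (+£573.25 billion) / 0.45 ≈ +£1,273.9 billion.

+£1,273.9 billion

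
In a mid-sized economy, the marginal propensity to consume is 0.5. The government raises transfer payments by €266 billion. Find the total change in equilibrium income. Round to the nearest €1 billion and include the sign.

+€266 billion

The transfer change shifts disposable income by +€266 billion, so first-round consumption changes by c·ΔTR = 0.5 × (+€266 billion) = +€133 billion.
Expenditure multiplier = 1/(1 − MPC) = 1/(1 − 0.5) = 1/0.5 = 2.
The transfer multiplier is c × k = 1, so ΔY = k × (c·ΔTR) = (+€133 billion) / 0.5 = +€266 billion.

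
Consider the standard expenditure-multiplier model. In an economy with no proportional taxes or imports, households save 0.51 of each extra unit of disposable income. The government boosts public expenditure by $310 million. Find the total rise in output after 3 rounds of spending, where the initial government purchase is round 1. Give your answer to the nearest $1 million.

MPC = 1 − MPS = 1 − 0.51 = 0.49.
Round 1 adds ΔG = $310 million; each later round is MPC = 0.49 times the previous.
After 3 rounds: 310 + 151.9 + 74.431 = ΔG·(1 − c^3)/(1 − c) = 310 × (1 − 0.117649)/0.51 ≈ $536 million.

$536 million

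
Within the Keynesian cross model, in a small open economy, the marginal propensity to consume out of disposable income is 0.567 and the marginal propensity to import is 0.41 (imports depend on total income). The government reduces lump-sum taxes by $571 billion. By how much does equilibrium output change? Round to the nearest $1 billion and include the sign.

A lump-sum tax change of −$571 billion shifts disposable income by +$571 billion; first-round consumption changes by −c × ΔT = −0.567 × (−$571 billion) = +$323.757 billion.
Expenditure multiplier = 1/(1 − c + m) = 1/(1 − 0.567 + 0.41) = 1/0.843 ≈ 1.186.
The tax multiplier is −c × k ≈ −0.673, so ΔY = k × (−c·ΔT) = (+$323.757 billion) / 0.843 ≈ +$384 billion.

+$384 billion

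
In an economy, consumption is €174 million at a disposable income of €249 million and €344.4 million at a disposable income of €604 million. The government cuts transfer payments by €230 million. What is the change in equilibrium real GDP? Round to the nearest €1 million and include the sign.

−€212 million

MPC = ΔC/ΔYd = (344.4 − 174)/(604 − 249) = 170.4/355 = 0.48.
The transfer change shifts disposable income by −€230 million, so first-round consumption changes by c·ΔTR = 0.48 × (−€230 million) = −€110.4 million.
Expenditure multiplier = 1/(1 − MPC) = 1/(1 − 0.48) = 1/0.52 ≈ 1.923.
The transfer multiplier is c × k ≈ 0.923, so ΔY = k × (c·ΔTR) = (−€110.4 million) / 0.52 ≈ −€212 million.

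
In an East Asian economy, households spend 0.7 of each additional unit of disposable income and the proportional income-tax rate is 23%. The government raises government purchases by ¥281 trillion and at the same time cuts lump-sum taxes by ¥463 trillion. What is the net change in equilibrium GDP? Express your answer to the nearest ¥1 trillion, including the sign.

+¥1,313 trillion

Expenditure multiplier = 1/(1 − c(1−t)) = 1/(1 − 0.7×0.77) = 1/0.461 ≈ 2.169.
ΔG contributes k·ΔG = (+¥281 trillion) / 0.461 ≈ +¥609.5 trillion.
ΔT of −¥463 trillion changes first-round spending by −c·ΔT = +¥324.1 trillion, contributing k·(−c·ΔT) = (+¥324.1 trillion) / 0.461 ≈ +¥703 trillion.
Net ΔY = k(ΔG − c·ΔT) = (+¥605.1 trillion) / 0.461 ≈ +¥1,313 trillion.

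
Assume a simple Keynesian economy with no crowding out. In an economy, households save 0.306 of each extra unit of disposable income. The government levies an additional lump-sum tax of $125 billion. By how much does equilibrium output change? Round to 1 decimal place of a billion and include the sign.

−$283.5 billion

MPC = 1 − MPS = 1 − 0.306 = 0.694.
A lump-sum tax change of +$125 billion shifts disposable income by −$125 billion; first-round consumption changes by −c × ΔT = −0.694 × (+$125 billion) = −$86.75 billion.
Expenditure multiplier = 1/(1 − MPC) = 1/(1 − 0.694) = 1/0.306 ≈ 3.268.
The tax multiplier is −c × k ≈ −2.268, so ΔY = k × (−c·ΔT) = (−$86.75 billion) / 0.306 ≈ −$283.5 billion.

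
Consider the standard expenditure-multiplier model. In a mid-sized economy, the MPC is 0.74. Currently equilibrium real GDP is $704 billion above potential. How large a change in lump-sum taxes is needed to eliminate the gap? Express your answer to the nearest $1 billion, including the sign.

+$247 billion

Spending multiplier = 1/(1 − MPC) = 1/(1 − 0.74) = 1/0.26 ≈ 3.846.
Tax multiplier = −c·k = −0.74/0.26 ≈ −2.846. Need ΔY = −$704 billion, so ΔT = ΔY/(−c·k) = −(−$704 billion) × 0.26 / 0.74 ≈ +$247 billion.
The government should raise lump-sum taxes by $247 billion.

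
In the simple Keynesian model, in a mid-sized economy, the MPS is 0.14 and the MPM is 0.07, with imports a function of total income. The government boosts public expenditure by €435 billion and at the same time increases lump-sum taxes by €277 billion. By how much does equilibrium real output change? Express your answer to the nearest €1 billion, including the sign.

MPC = 1 − MPS = 1 − 0.14 = 0.86.
Expenditure multiplier = 1/(1 − c + m) = 1/(1 − 0.86 + 0.07) = 1/0.21 ≈ 4.762.
ΔG contributes k·ΔG = (+€435 billion) / 0.21 ≈ +€2,071.4 billion.
ΔT of +€277 billion changes first-round spending by −c·ΔT = −€238.22 billion, contributing k·(−c·ΔT) = (−€238.22 billion) / 0.21 ≈ −€1,134.4 billion.
Net ΔY = k(ΔG − c·ΔT) = (+€196.78 billion) / 0.21 ≈ +€937 billion.

+€937 billion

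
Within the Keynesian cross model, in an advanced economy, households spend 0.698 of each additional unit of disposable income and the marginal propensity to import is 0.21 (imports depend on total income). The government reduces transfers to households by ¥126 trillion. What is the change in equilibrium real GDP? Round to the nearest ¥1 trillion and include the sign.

The transfer change shifts disposable income by −¥126 trillion, so first-round consumption changes by c·ΔTR = 0.698 × (−¥126 trillion) = −¥87.948 trillion.
Expenditure multiplier = 1/(1 − c + m) = 1/(1 − 0.698 + 0.21) = 1/0.512 ≈ 1.953.
The transfer multiplier is c × k ≈ 1.363, so ΔY = k × (c·ΔTR) = (−¥87.948 trillion) / 0.512 ≈ −¥172 trillion.

−¥172 trillion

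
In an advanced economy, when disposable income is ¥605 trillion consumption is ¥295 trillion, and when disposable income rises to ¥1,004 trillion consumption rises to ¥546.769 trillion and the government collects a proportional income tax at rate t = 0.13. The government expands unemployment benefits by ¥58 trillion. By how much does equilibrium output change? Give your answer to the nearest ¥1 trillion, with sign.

+¥81 trillion

MPC = ΔC/ΔYd = (546.769 − 295)/(1,004 − 605) = 251.769/399 = 0.631.
The transfer change shifts disposable income by +¥58 trillion, so first-round consumption changes by c·ΔTR = 0.631 × (+¥58 trillion) = +¥36.598 trillion.
Expenditure multiplier = 1/(1 − c(1−t)) = 1/(1 − 0.631×0.87) = 1/0.45103 ≈ 2.217.
The transfer multiplier is c × k ≈ 1.399, so ΔY = k × (c·ΔTR) = (+¥36.598 trillion) / 0.45103 ≈ +¥81 trillion.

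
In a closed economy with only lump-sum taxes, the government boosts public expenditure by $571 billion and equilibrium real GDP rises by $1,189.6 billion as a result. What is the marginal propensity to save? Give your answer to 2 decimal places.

0.48

Implied spending multiplier k = ΔY/ΔG = 1,189.6/571 ≈ 2.0834.
Since k = 1/(1 − MPC), MPC = 1 − 1/k = 1 − ΔG/ΔY = 1 − 571/1,189.6 ≈ 0.52.
MPS = 1 − MPC = 0.48.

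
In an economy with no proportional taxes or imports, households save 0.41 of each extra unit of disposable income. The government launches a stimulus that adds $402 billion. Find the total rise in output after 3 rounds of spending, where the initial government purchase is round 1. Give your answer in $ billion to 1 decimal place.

MPC = 1 − MPS = 1 − 0.41 = 0.59.
Round 1 adds ΔG = $402 billion; each later round is MPC = 0.59 times the previous.
After 3 rounds: 402 + 237.18 + 139.9362 = ΔG·(1 − c^3)/(1 − c) = 402 × (1 − 0.205379)/0.41 ≈ $779.1 billion.

$779.1 billion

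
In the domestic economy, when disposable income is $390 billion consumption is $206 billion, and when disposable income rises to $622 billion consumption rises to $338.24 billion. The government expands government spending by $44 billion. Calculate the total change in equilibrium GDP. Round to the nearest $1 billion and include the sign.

+$102 billion

MPC = ΔC/ΔYd = (338.24 − 206)/(622 − 390) = 132.24/232 = 0.57.
Spending multiplier = 1/(1 − MPC) = 1/(1 − 0.57) = 1/0.43 ≈ 2.326.
ΔY = k × ΔG = (+$44 billion) / 0.43 ≈ +$102 billion.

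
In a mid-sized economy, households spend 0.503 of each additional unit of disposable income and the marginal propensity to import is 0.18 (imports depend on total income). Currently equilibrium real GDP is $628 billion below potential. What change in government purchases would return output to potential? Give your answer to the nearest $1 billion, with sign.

+$425 billion

Spending multiplier = 1/(1 − c + m) = 1/(1 − 0.503 + 0.18) = 1/0.677 ≈ 1.477.
Need ΔY = +$628 billion, so ΔG = ΔY/k = (+$628 billion) × 0.677 ≈ +$425 billion.
The government should increase government purchases by $425 billion.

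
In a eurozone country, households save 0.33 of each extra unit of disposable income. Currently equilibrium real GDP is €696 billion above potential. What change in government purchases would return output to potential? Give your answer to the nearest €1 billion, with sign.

−€230 billion

MPC = 1 − MPS = 1 − 0.33 = 0.67.
Spending multiplier = 1/(1 − MPC) = 1/(1 − 0.67) = 1/0.33 ≈ 3.03.
Need ΔY = −€696 billion, so ΔG = ΔY/k = (−€696 billion) × 0.33 ≈ −€230 billion.
The government should cut government purchases by €230 billion.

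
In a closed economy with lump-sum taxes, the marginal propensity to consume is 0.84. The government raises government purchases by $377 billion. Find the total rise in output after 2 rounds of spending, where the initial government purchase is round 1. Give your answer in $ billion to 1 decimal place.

Round 1 adds ΔG = $377 billion; each later round is MPC = 0.84 times the previous.
After 2 rounds: 377 + 316.68 = ΔG·(1 − c^2)/(1 − c) = 377 × (1 − 0.7056)/0.16 ≈ $693.7 billion.

$693.7 billion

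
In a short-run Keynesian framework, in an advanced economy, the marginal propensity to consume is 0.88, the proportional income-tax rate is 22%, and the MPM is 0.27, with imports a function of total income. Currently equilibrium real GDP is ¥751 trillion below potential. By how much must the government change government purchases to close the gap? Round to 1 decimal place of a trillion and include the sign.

+¥438.3 trillion

Spending multiplier = 1/(1 − c(1−t) + m) = 1/(1 − 0.88×0.78 + 0.27) = 1/0.5836 ≈ 1.714.
Need ΔY = +¥751 trillion, so ΔG = ΔY/k = (+¥751 trillion) × 0.5836 ≈ +¥438.3 trillion.
The government should increase government purchases by ¥438.3 trillion.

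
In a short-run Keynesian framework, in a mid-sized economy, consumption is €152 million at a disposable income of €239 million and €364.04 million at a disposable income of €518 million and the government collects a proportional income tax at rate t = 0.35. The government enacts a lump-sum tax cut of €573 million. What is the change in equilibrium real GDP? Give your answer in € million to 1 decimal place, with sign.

MPC = ΔC/ΔYd = (364.04 − 152)/(518 − 239) = 212.04/279 = 0.76.
A lump-sum tax change of −€573 million shifts disposable income by +€573 million; first-round consumption changes by −c × ΔT = −0.76 × (−€573 million) = +€435.48 million.
Expenditure multiplier = 1/(1 − c(1−t)) = 1/(1 − 0.76×0.65) = 1/0.506 ≈ 1.976.
The tax multiplier is −c × k ≈ −1.502, so ΔY = k × (−c·ΔT) = (+€435.48 million) / 0.506 ≈ +€860.6 million.

+€860.6 million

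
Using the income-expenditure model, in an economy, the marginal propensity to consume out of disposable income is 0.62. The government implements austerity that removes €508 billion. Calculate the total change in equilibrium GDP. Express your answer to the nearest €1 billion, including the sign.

Spending multiplier = 1/(1 − MPC) = 1/(1 − 0.62) = 1/0.38 ≈ 2.632.
ΔY = k × ΔG = (−€508 billion) / 0.38 ≈ −€1,337 billion.

−€1,337 billion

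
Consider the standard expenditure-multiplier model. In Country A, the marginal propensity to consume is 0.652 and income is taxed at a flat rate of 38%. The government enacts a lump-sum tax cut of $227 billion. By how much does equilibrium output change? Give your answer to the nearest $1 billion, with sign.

A lump-sum tax change of −$227 billion shifts disposable income by +$227 billion; first-round consumption changes by −c × ΔT = −0.652 × (−$227 billion) = +$148.004 billion.
Expenditure multiplier = 1/(1 − c(1−t)) = 1/(1 − 0.652×0.62) = 1/0.59576 ≈ 1.679.
The tax multiplier is −c × k ≈ −1.094, so ΔY = k × (−c·ΔT) = (+$148.004 billion) / 0.59576 ≈ +$248 billion.

+$248 billion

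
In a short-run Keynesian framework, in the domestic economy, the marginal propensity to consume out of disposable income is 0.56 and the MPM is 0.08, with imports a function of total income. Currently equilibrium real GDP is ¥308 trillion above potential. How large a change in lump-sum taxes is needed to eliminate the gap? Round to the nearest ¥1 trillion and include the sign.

Spending multiplier = 1/(1 − c + m) = 1/(1 − 0.56 + 0.08) = 1/0.52 ≈ 1.923.
Tax multiplier = −c·k = −0.56/0.52 ≈ −1.077. Need ΔY = −¥308 trillion, so ΔT = ΔY/(−c·k) = −(−¥308 trillion) × 0.52 / 0.56 = +¥286 trillion.
The government should raise lump-sum taxes by ¥286 trillion.

+¥286 trillion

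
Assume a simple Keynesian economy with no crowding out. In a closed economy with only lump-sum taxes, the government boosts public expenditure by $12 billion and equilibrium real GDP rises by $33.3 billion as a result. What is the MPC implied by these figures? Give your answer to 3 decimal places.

0.640

Implied spending multiplier k = ΔY/ΔG = 33.3/12 = 2.775.
Since k = 1/(1 − MPC), MPC = 1 − 1/k = 1 − ΔG/ΔY = 1 − 12/33.3 ≈ 0.640.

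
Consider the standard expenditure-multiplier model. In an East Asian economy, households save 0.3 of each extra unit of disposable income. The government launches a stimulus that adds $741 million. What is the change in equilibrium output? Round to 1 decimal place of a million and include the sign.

+$2,470.0 million

MPC = 1 − MPS = 1 − 0.3 = 0.7.
Spending multiplier = 1/(1 − MPC) = 1/(1 − 0.7) = 1/0.3 ≈ 3.333.
ΔY = k × ΔG = (+$741 million) / 0.3 = +$2,470 million.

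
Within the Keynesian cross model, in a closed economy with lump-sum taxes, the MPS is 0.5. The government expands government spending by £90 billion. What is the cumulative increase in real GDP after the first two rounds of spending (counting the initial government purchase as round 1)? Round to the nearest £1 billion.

£135 billion

MPC = 1 − MPS = 1 − 0.5 = 0.5.
Round 1 adds ΔG = £90 billion; each later round is MPC = 0.5 times the previous.
After 2 rounds: 90 + 45 = ΔG·(1 − c^2)/(1 − c) = 90 × (1 − 0.25)/0.5 = £135 billion.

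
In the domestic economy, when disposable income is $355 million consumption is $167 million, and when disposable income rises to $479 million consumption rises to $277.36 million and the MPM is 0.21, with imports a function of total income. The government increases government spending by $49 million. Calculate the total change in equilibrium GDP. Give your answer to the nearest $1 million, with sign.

MPC = ΔC/ΔYd = (277.36 − 167)/(479 − 355) = 110.36/124 = 0.89.
Spending multiplier = 1/(1 − c + m) = 1/(1 − 0.89 + 0.21) = 1/0.32 = 3.125.
ΔY = k × ΔG = (+$49 million) / 0.32 ≈ +$153 million.

+$153 million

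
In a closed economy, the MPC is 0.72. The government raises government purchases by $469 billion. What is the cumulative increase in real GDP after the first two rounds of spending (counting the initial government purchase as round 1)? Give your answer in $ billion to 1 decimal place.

Round 1 adds ΔG = $469 billion; each later round is MPC = 0.72 times the previous.
After 2 rounds: 469 + 337.68 = ΔG·(1 − c^2)/(1 − c) = 469 × (1 − 0.5184)/0.28 ≈ $806.7 billion.

$806.7 billion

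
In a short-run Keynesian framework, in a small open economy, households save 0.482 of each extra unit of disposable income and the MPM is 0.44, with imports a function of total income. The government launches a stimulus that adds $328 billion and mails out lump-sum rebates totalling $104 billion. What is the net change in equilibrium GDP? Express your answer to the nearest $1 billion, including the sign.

+$414 billion

MPC = 1 − MPS = 1 − 0.482 = 0.518.
Expenditure multiplier = 1/(1 − c + m) = 1/(1 − 0.518 + 0.44) = 1/0.922 ≈ 1.085.
ΔG contributes k·ΔG = (+$328 billion) / 0.922 ≈ +$355.7 billion.
ΔT of −$104 billion changes first-round spending by −c·ΔT = +$53.872 billion, contributing k·(−c·ΔT) = (+$53.872 billion) / 0.922 ≈ +$58.4 billion.
Net ΔY = k(ΔG − c·ΔT) = (+$381.872 billion) / 0.922 ≈ +$414 billion.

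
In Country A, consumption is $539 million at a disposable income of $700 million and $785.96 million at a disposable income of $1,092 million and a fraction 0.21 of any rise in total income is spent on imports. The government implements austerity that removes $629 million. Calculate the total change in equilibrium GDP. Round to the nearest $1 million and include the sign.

MPC = ΔC/ΔYd = (785.96 − 539)/(1,092 − 700) = 246.96/392 = 0.63.
Expenditure multiplier = 1/(1 − c + m) = 1/(1 − 0.63 + 0.21) = 1/0.58 ≈ 1.724.
ΔY = k × ΔG = (−$629 million) / 0.58 ≈ −$1,084 million.

−$1,084 million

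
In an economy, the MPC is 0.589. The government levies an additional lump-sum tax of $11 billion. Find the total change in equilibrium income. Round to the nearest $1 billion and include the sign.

−$16 billion

A lump-sum tax change of +$11 billion shifts disposable income by −$11 billion; first-round consumption changes by −c × ΔT = −0.589 × (+$11 billion) = −$6.479 billion.
Expenditure multiplier = 1/(1 − MPC) = 1/(1 − 0.589) = 1/0.411 ≈ 2.433.
The tax multiplier is −c × k ≈ −1.433, so ΔY = k × (−c·ΔT) = (−$6.479 billion) / 0.411 ≈ −$16 billion.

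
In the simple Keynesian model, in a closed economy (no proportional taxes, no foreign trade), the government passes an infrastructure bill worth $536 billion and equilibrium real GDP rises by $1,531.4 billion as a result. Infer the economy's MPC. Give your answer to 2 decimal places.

0.65

Implied spending multiplier k = ΔY/ΔG = 1,531.4/536 ≈ 2.8571.
Since k = 1/(1 − MPC), MPC = 1 − 1/k = 1 − ΔG/ΔY = 1 − 536/1,531.4 ≈ 0.65.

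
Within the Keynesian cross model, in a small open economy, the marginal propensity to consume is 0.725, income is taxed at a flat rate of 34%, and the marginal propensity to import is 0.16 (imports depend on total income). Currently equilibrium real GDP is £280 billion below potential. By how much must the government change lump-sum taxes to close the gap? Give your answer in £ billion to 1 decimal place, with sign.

−£263.2 billion

Spending multiplier = 1/(1 − c(1−t) + m) = 1/(1 − 0.725×0.66 + 0.16) = 1/0.6815 ≈ 1.467.
Tax multiplier = −c·k = −0.725/0.6815 ≈ −1.064. Need ΔY = +£280 billion, so ΔT = ΔY/(−c·k) = −(+£280 billion) × 0.6815 / 0.725 = −£263.2 billion.
The government should cut lump-sum taxes by £263.2 billion.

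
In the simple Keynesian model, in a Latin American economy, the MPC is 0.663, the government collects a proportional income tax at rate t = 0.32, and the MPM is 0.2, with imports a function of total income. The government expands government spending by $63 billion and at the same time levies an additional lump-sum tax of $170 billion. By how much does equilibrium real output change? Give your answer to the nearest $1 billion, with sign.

−$66 billion

Expenditure multiplier = 1/(1 − c(1−t) + m) = 1/(1 − 0.663×0.68 + 0.2) = 1/0.74916 ≈ 1.335.
ΔG contributes k·ΔG = (+$63 billion) / 0.74916 ≈ +$84.1 billion.
ΔT of +$170 billion changes first-round spending by −c·ΔT = −$112.71 billion, contributing k·(−c·ΔT) = (−$112.71 billion) / 0.74916 ≈ −$150.4 billion.
Net ΔY = k(ΔG − c·ΔT) = (−$49.71 billion) / 0.74916 ≈ −$66 billion.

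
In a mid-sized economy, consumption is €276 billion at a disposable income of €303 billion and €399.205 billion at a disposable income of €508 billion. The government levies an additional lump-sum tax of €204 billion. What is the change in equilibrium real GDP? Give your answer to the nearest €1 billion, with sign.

MPC = ΔC/ΔYd = (399.205 − 276)/(508 − 303) = 123.205/205 = 0.601.
A lump-sum tax change of +€204 billion shifts disposable income by −€204 billion; first-round consumption changes by −c × ΔT = −0.601 × (+€204 billion) = −€122.604 billion.
Expenditure multiplier = 1/(1 − MPC) = 1/(1 − 0.601) = 1/0.399 ≈ 2.506.
The tax multiplier is −c × k ≈ −1.506, so ΔY = k × (−c·ΔT) = (−€122.604 billion) / 0.399 ≈ −€307 billion.

−€307 billion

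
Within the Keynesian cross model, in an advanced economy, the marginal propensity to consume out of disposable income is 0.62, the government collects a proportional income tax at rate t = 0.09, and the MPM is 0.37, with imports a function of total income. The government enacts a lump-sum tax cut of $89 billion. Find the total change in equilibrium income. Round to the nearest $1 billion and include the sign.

A lump-sum tax change of −$89 billion shifts disposable income by +$89 billion; first-round consumption changes by −c × ΔT = −0.62 × (−$89 billion) = +$55.18 billion.
Expenditure multiplier = 1/(1 − c(1−t) + m) = 1/(1 − 0.62×0.91 + 0.37) = 1/0.8058 ≈ 1.241.
The tax multiplier is −c × k ≈ −0.769, so ΔY = k × (−c·ΔT) = (+$55.18 billion) / 0.8058 ≈ +$68 billion.

+$68 billion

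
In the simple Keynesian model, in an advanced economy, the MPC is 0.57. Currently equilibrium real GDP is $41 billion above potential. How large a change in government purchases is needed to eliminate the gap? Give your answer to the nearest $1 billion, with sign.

−$18 billion

Spending multiplier = 1/(1 − MPC) = 1/(1 − 0.57) = 1/0.43 ≈ 2.326.
Need ΔY = −$41 billion, so ΔG = ΔY/k = (−$41 billion) × 0.43 ≈ −$18 billion.
The government should cut government purchases by $18 billion.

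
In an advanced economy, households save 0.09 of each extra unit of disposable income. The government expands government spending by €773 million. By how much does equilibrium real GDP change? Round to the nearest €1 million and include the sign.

MPC = 1 − MPS = 1 − 0.09 = 0.91.
Expenditure multiplier = 1/(1 − MPC) = 1/(1 − 0.91) = 1/0.09 ≈ 11.111.
ΔY = k × ΔG = (+€773 million) / 0.09 ≈ +€8,589 million.

+€8,589 million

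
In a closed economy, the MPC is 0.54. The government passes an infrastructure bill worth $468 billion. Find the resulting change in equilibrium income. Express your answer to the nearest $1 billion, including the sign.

Spending multiplier = 1/(1 − MPC) = 1/(1 − 0.54) = 1/0.46 ≈ 2.174.
ΔY = k × ΔG = (+$468 billion) / 0.46 ≈ +$1,017 billion.

+$1,017 billion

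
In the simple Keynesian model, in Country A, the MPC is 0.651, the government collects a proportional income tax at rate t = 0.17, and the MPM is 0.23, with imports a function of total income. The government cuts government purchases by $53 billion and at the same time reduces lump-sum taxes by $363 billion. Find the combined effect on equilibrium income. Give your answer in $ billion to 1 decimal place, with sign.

Expenditure multiplier = 1/(1 − c(1−t) + m) = 1/(1 − 0.651×0.83 + 0.23) = 1/0.68967 ≈ 1.45.
ΔG contributes k·ΔG = (−$53 billion) / 0.68967 ≈ −$76.8 billion.
ΔT of −$363 billion changes first-round spending by −c·ΔT = +$236.313 billion, contributing k·(−c·ΔT) = (+$236.313 billion) / 0.68967 ≈ +$342.6 billion.
Net ΔY = k(ΔG − c·ΔT) = (+$183.313 billion) / 0.68967 ≈ +$265.8 billion.

+$265.8 billion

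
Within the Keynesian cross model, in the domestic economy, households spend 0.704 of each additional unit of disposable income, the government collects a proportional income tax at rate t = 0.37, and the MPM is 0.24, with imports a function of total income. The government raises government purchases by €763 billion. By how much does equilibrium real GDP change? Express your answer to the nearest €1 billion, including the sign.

+€958 billion

Government-spending multiplier = 1/(1 − c(1−t) + m) = 1/(1 − 0.704×0.63 + 0.24) = 1/0.79648 ≈ 1.256.
ΔY = k × ΔG = (+€763 billion) / 0.79648 ≈ +€958 billion.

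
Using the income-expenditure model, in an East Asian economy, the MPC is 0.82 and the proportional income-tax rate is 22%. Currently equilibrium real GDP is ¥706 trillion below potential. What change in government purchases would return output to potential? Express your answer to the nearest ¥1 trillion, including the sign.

+¥254 trillion

Spending multiplier = 1/(1 − c(1−t)) = 1/(1 − 0.82×0.78) = 1/0.3604 ≈ 2.775.
Need ΔY = +¥706 trillion, so ΔG = ΔY/k = (+¥706 trillion) × 0.3604 ≈ +¥254 trillion.
The government should increase government purchases by ¥254 trillion.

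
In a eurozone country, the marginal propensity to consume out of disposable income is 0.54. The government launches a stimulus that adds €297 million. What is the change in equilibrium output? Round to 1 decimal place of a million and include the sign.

Expenditure multiplier = 1/(1 − MPC) = 1/(1 − 0.54) = 1/0.46 ≈ 2.174.
ΔY = k × ΔG = (+€297 million) / 0.46 ≈ +€645.7 million.

+€645.7 million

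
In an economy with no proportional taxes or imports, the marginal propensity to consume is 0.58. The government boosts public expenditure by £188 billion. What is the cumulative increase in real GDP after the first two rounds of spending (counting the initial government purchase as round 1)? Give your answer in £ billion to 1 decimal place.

Round 1 adds ΔG = £188 billion; each later round is MPC = 0.58 times the previous.
After 2 rounds: 188 + 109.04 = ΔG·(1 − c^2)/(1 − c) = 188 × (1 − 0.3364)/0.42 ≈ £297 billion.

£297.0 billion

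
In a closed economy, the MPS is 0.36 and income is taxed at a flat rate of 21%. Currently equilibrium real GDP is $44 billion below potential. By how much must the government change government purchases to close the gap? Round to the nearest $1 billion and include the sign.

MPC = 1 − MPS = 1 − 0.36 = 0.64.
Spending multiplier = 1/(1 − c(1−t)) = 1/(1 − 0.64×0.79) = 1/0.4944 ≈ 2.023.
Need ΔY = +$44 billion, so ΔG = ΔY/k = (+$44 billion) × 0.4944 ≈ +$22 billion.
The government should increase government purchases by $22 billion.

+$22 billion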